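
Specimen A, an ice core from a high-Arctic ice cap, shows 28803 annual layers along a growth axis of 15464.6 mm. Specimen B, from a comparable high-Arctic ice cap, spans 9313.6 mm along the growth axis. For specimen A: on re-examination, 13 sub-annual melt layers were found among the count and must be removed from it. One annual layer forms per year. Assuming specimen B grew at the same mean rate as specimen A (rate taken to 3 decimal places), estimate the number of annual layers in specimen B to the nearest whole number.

Specimen A: after corrections the count is 28803 − 13 = 28790 annual layers.
A: 15464.6 mm over 28790 years gives 15464.6 / 28790 ≈ 0.537 mm/yr.
Specimen B: 9313.6 mm / 0.537 mm per year = 17343.76 years ≈ 17344 annual layers.

17344 annual layers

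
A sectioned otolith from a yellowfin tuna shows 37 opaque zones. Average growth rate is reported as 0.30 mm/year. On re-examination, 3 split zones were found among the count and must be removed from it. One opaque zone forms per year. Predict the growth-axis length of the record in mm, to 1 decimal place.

10.2 mm

Adjusted count: 37 − 3 = 34 opaque zones.
34 years at 0.30 mm/year gives 0.30 × 34 = 10.2 mm.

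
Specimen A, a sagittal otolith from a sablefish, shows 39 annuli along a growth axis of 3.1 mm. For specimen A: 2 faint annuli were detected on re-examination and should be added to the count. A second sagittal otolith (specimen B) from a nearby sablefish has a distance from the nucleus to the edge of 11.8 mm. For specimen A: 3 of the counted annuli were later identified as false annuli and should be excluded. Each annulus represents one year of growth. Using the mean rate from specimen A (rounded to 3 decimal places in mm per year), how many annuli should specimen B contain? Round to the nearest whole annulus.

144 annuli

Specimen A: true annulus count = 39 − 3 + 2 = 38.
A: 3.1 mm over 38 years gives 3.1 / 38 ≈ 0.082 mm per year.
B spans 11.8 / 0.082 = 143.90 years ≈ 144 annuli.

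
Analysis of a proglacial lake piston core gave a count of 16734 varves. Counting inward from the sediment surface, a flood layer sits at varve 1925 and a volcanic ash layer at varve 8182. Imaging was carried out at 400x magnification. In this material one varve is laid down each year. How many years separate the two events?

6257 years

8182 − 1925 = 6257 varves lie between the two events.
At one varve per year, 6257 years elapsed between them.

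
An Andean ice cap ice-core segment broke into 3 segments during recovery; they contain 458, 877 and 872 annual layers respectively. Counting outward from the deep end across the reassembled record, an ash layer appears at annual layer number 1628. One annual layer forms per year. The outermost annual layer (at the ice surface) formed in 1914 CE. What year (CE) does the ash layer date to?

Total annual layers = 458 + 877 + 872 = 2207.
2207 − 1628 = 579 annual layers lie beyond the ash layer toward the ice surface.
Counting back 579 years from 1914 CE places the ash layer in 1914 − 579 = 1335 CE.

1335 CE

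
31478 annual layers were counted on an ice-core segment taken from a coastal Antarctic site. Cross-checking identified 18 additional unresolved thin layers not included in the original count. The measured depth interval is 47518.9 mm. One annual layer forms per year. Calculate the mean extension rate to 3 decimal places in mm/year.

1.509 mm/year

True annual layer count = 31478 + 18 = 31496.
Mean rate = 47518.9 mm / 31496 years ≈ 1.509 mm/year.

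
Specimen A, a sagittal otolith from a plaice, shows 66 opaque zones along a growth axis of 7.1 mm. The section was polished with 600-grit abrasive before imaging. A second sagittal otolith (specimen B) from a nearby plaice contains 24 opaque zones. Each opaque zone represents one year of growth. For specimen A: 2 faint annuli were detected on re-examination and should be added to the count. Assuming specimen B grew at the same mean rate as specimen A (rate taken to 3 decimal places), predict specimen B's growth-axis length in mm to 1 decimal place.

2.5 mm

Specimen A: true opaque zone count = 66 + 2 = 68.
A: 7.1 mm over 68 years gives 7.1 / 68 ≈ 0.104 mm per year.
For B, 0.104 mm/year × 24 years = 2.5 mm.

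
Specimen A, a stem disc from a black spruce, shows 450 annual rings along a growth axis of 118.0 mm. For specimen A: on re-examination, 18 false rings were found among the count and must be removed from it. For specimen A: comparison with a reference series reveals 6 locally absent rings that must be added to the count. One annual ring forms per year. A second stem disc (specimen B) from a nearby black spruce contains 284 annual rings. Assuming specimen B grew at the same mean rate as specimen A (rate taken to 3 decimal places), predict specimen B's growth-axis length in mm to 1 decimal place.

Specimen A: true annual ring count = 450 − 18 + 6 = 438.
A: 118.0 mm over 438 years gives 118.0 / 438 ≈ 0.269 mm/yr.
B's length ≈ 0.269 × 284 = 76.4 mm.

76.4 mm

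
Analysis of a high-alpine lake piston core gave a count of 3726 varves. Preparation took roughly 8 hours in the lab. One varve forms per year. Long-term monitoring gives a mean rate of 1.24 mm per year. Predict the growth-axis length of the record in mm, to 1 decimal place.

The record spans 3726 years at 1.24 mm per year.
Length ≈ 1.24 × 3726 = 4620.2 mm.

4620.2 mm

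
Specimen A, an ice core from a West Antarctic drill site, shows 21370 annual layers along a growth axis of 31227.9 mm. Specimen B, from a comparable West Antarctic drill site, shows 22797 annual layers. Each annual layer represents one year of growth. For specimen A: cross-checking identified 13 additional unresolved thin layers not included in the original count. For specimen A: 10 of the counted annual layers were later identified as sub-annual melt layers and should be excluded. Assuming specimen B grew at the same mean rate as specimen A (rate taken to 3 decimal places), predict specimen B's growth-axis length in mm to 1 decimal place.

Specimen A: true annual layer count = 21370 − 10 + 13 = 21373.
A: Extension rate ≈ 31227.9 / 21373 = 1.461 mm/year.
B's length ≈ 1.461 × 22797 = 33306.4 mm.

33306.4 mm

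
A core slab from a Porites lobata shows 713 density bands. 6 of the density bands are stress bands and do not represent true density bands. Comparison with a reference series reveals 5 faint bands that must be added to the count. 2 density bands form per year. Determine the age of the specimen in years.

356 years

Correcting the raw count gives 713 − 6 + 5 = 712 true density bands.
With 2 density bands per year, 712 / 2 = 356 years.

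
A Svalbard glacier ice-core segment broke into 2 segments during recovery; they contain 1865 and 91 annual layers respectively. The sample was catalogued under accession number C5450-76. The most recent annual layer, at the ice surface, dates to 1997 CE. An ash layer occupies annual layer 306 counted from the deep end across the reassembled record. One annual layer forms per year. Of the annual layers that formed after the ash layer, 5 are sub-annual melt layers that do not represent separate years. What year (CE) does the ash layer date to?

352 CE

Total annual layers = 1865 + 91 = 1956.
Between annual layer 306 and the ice surface there are 1956 − 306 = 1650 annual layers.
1650 − 5 false = 1645 true annual layers after the ash layer.
The annual layer at the ice surface is 1997 CE, so the ash layer dates to 1997 − 1645 = 352 CE.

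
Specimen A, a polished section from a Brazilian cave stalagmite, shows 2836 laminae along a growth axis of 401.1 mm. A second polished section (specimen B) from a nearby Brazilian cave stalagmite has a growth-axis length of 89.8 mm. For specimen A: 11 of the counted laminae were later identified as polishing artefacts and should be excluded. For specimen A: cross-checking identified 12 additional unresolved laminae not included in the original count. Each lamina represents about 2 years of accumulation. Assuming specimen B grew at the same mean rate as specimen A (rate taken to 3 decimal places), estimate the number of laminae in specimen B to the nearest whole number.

632 laminae

Specimen A: after corrections the count is 2836 − 11 + 12 = 2837 laminae.
Specimen A: multiplying by 2 years per lamina: 2837 × 2 = 5674 years.
A: Extension rate ≈ 401.1 / 5674 = 0.071 mm per year.
B spans 89.8 / 0.071 = 1264.79 years; at 2 years per lamina that is 1264.79 / 2 ≈ 632 laminae.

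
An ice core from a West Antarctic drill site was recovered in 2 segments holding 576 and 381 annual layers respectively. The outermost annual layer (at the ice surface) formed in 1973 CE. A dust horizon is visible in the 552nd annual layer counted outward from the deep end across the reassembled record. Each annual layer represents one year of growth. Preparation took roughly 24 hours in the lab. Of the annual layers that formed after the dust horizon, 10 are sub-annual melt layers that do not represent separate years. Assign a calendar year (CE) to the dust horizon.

Total annual layers = 576 + 381 = 957.
Between annual layer 552 and the ice surface there are 957 − 552 = 405 annual layers.
Removing the 10 false annual layers leaves 405 − 10 = 395 true annual layers beyond the dust horizon.
Counting back 395 years from 1973 CE places the dust horizon in 1973 − 395 = 1578 CE.

1578 CE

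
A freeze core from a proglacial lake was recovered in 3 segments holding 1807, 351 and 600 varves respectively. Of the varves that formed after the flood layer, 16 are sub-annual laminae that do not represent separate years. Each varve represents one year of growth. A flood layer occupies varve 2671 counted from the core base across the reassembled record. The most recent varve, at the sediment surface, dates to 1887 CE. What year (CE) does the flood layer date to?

Total varves = 1807 + 351 + 600 = 2758.
Between varve 2671 and the sediment surface there are 2758 − 2671 = 87 varves.
87 − 16 false = 71 true varves after the flood layer.
Counting back 71 years from 1887 CE places the flood layer in 1887 − 71 = 1816 CE.

1816 CE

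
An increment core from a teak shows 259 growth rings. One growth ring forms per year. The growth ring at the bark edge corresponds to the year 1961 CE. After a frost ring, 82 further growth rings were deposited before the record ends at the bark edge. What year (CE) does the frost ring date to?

1879 CE

82 growth rings formed after the frost ring.
1961 − 82 = 1879 CE.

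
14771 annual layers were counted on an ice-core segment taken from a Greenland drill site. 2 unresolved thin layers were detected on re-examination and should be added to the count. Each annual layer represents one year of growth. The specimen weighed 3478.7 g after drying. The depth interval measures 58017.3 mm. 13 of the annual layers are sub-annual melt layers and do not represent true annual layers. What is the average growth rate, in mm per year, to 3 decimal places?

Correcting the raw count gives 14771 − 13 + 2 = 14760 true annual layers.
Extension rate ≈ 58017.3 / 14760 = 3.931 mm per year.

3.931 mm per year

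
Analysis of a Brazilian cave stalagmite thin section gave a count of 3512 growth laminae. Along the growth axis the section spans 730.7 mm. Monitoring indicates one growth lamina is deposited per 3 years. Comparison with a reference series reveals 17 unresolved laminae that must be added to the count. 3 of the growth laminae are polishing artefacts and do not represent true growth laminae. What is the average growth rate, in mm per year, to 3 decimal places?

After corrections the count is 3512 − 3 + 17 = 3526 growth laminae.
Multiplying by 3 years per growth lamina: 3526 × 3 = 10578 years.
Mean rate = 730.7 mm / 10578 years ≈ 0.069 mm per year.

0.069 mm per year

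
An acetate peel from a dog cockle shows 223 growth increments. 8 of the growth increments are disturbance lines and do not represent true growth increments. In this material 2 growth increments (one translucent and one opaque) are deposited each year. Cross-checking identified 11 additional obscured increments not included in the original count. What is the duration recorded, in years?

113 years

Correcting the raw count gives 223 − 8 + 11 = 226 true growth increments.
226 growth increments at 2 per year is 226 / 2 = 113 years.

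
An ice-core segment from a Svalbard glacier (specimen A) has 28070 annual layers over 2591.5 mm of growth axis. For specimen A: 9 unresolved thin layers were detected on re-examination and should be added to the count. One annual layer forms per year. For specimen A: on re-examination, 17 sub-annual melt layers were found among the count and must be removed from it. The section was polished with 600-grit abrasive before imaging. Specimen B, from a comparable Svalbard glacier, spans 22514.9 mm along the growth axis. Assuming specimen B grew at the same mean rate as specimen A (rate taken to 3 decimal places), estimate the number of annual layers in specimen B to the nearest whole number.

244727 annual layers

Specimen A: true annual layer count = 28070 − 17 + 9 = 28062.
A: Extension rate ≈ 2591.5 / 28062 = 0.092 mm/yr.
Specimen B: 22514.9 mm / 0.092 mm per year = 244727.17 years ≈ 244727 annual layers.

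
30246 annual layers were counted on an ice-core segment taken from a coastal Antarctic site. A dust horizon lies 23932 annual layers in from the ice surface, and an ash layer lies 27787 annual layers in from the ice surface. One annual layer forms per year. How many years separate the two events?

Separation: 27787 − 23932 = 3855 annual layers.
One annual layer per year makes the interval 3855 years.

3855 yr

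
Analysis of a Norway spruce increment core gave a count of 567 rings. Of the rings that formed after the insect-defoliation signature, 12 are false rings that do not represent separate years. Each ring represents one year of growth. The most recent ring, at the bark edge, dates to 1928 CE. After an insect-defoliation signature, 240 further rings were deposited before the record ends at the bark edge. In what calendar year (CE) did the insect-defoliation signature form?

240 rings post-date the insect-defoliation signature.
240 − 12 false = 228 true rings after the insect-defoliation signature.
1928 − 228 = 1700 CE.

1700 CE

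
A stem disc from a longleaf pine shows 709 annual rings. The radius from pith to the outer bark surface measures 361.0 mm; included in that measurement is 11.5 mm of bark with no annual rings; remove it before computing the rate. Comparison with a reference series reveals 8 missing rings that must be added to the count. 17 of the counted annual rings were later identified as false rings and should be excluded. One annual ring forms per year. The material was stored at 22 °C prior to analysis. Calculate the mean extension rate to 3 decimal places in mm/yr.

Correcting the raw count gives 709 − 17 + 8 = 700 true annual rings.
Removing the 11.5 mm offcut leaves 361.0 − 11.5 = 349.5 mm.
Mean rate = 349.5 mm / 700 years ≈ 0.499 mm/yr.

0.499 mm/yr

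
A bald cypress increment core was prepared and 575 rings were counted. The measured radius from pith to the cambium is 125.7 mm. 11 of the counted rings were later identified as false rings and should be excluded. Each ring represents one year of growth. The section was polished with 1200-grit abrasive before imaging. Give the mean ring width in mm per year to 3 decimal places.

0.223 mm per year

After corrections the count is 575 − 11 = 564 rings.
125.7 mm over 564 years gives 125.7 / 564 ≈ 0.223 mm per year.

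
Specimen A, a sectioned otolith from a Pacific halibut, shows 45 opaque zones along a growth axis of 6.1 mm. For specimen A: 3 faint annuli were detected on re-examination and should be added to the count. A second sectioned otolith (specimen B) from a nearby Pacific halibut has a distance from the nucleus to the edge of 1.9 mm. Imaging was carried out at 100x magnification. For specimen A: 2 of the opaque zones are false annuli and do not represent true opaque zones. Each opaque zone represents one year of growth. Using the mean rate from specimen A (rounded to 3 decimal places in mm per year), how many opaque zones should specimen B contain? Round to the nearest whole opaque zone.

Specimen A: true opaque zone count = 45 − 2 + 3 = 46.
A: 6.1 mm over 46 years gives 6.1 / 46 ≈ 0.133 mm/yr.
Specimen B: 1.9 mm / 0.133 mm per year = 14.29 years ≈ 14 opaque zones.

14 opaque zones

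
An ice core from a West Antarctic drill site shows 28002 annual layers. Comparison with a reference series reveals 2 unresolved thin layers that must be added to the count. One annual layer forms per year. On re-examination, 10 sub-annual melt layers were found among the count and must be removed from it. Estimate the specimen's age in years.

27994 yr

After corrections the count is 28002 − 10 + 2 = 27994 annual layers.
With a one-to-one annual layer periodicity this is 27994 years.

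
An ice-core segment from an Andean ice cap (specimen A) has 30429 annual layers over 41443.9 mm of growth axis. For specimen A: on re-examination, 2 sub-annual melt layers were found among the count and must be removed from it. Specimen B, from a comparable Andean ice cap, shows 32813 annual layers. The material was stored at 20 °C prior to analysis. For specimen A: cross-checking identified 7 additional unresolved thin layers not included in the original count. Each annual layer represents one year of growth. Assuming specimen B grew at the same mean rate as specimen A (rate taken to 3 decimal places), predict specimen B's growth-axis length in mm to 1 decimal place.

Specimen A: adjusted count: 30429 − 2 + 7 = 30434 annual layers.
A: Extension rate ≈ 41443.9 / 30434 = 1.362 mm/yr.
For B, 1.362 mm/year × 32813 years = 44691.3 mm.

44691.3 mm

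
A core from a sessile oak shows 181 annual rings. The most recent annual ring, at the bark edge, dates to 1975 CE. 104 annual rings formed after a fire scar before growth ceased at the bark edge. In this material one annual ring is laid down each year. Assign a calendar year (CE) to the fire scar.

104 annual rings post-date the fire scar.
Counting back 104 years from 1975 CE places the fire scar in 1975 − 104 = 1871 CE.

1871 CE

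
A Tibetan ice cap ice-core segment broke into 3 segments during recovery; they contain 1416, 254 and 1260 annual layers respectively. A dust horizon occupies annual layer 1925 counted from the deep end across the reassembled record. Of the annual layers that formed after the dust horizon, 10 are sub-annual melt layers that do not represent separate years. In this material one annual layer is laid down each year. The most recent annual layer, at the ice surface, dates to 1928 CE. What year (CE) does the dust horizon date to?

933 CE

Total annual layers = 1416 + 254 + 1260 = 2930.
2930 − 1925 = 1005 annual layers lie beyond the dust horizon toward the ice surface.
1005 − 10 false = 995 true annual layers after the dust horizon.
The annual layer at the ice surface is 1928 CE, so the dust horizon dates to 1928 − 995 = 933 CE.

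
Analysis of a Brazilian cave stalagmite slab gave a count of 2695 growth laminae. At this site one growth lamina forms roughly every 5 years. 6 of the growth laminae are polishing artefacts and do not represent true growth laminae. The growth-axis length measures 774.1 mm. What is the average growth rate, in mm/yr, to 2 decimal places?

True growth lamina count = 2695 − 6 = 2689.
Multiplying by 5 years per growth lamina: 2689 × 5 = 13445 years.
Mean rate = 774.1 mm / 13445 years ≈ 0.06 mm/yr.

0.06 mm/yr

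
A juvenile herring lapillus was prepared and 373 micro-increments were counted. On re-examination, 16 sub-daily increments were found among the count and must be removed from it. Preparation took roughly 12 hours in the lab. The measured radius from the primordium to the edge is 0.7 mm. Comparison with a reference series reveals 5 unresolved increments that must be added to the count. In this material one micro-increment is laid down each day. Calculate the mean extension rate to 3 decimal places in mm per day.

0.002 mm per day

After corrections the count is 373 − 16 + 5 = 362 micro-increments.
0.7 mm over 362 days gives 0.7 / 362 ≈ 0.002 mm per day.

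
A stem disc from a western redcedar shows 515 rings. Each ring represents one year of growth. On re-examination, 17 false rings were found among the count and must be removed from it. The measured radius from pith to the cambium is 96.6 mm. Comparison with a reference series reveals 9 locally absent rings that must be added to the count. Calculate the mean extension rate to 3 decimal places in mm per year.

True ring count = 515 − 17 + 9 = 507.
Extension rate ≈ 96.6 / 507 = 0.191 mm per year.

0.191 mm per year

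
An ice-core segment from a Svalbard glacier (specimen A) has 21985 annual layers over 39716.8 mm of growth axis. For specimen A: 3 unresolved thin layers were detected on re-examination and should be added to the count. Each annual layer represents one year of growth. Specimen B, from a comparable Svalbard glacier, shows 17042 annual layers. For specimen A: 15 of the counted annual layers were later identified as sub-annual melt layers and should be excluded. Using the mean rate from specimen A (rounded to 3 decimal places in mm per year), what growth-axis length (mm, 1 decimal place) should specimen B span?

30811.9 mm

Specimen A: adjusted count: 21985 − 15 + 3 = 21973 annual layers.
A: 39716.8 mm over 21973 years gives 39716.8 / 21973 ≈ 1.808 mm/yr.
For B, 1.808 mm/year × 17042 years = 30811.9 mm.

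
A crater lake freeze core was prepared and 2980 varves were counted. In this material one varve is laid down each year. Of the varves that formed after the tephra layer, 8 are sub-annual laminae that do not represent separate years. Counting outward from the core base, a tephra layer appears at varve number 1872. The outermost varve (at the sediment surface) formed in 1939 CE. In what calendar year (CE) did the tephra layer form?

839 CE

2980 − 1872 = 1108 varves lie beyond the tephra layer toward the sediment surface.
1108 − 8 false = 1100 true varves after the tephra layer.
1939 − 1100 = 839 CE.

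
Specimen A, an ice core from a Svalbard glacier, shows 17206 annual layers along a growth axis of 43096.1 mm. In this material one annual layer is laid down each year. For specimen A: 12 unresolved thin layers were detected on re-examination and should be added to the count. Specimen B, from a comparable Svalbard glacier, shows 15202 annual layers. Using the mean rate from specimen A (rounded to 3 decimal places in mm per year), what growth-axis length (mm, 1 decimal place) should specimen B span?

38050.6 mm

Specimen A: adjusted count: 17206 + 12 = 17218 annual layers.
A: Mean rate = 43096.1 mm / 17218 years ≈ 2.503 mm/yr.
B's length ≈ 2.503 × 15202 = 38050.6 mm.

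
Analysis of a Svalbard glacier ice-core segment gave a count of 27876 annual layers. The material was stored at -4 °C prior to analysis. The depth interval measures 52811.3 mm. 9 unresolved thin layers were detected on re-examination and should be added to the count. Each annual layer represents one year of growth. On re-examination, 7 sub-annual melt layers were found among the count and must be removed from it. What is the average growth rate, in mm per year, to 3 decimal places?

1.894 mm per year

True annual layer count = 27876 − 7 + 9 = 27878.
Extension rate ≈ 52811.3 / 27878 = 1.894 mm per year.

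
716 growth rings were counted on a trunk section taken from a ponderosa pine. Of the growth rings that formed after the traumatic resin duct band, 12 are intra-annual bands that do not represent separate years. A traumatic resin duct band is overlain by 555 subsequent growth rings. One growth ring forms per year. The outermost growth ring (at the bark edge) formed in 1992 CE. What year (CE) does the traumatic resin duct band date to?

There are 555 growth rings younger than the traumatic resin duct band.
Excluding 12 false growth rings: 555 − 12 = 543.
Counting back 543 years from 1992 CE places the traumatic resin duct band in 1992 − 543 = 1449 CE.

1449 CE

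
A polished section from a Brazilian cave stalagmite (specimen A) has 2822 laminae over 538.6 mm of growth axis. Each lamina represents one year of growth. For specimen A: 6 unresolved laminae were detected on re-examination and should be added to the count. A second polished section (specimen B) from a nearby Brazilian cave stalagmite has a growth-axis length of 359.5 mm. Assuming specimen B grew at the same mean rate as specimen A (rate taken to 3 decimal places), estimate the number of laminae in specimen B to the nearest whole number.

Specimen A: correcting the raw count gives 2822 + 6 = 2828 true laminae.
A: Extension rate ≈ 538.6 / 2828 = 0.190 mm/yr.
Specimen B: 359.5 mm / 0.190 mm per year = 1892.11 years ≈ 1892 laminae.

1892 laminae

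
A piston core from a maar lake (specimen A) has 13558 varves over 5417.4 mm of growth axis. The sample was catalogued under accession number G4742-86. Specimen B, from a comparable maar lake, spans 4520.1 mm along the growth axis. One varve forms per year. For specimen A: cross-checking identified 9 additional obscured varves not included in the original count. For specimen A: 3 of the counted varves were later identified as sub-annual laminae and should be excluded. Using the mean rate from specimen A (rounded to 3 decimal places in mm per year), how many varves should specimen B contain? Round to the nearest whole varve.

11329 varves

Specimen A: adjusted count: 13558 − 3 + 9 = 13564 varves.
A: 5417.4 mm over 13564 years gives 5417.4 / 13564 ≈ 0.399 mm/yr.
For B, 4520.1 / 0.399 = 11328.57 years ≈ 11329 varves.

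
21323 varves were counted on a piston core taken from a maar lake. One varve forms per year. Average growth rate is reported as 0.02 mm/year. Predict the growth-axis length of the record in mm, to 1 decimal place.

21323 years of growth are recorded.
Predicted length = 0.02 mm/year × 21323 years = 426.5 mm.

426.5 mm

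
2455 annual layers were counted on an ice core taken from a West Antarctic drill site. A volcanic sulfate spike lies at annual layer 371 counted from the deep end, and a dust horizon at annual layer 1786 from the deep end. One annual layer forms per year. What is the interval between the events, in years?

1415 years

Separation: 1786 − 371 = 1415 annual layers.
That is 1415 years at one annual layer per year.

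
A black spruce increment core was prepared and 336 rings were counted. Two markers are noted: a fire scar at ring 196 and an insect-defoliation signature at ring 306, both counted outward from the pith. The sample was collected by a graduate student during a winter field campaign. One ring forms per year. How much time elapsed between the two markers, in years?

306 − 196 = 110 rings lie between the two events.
At one ring per year, 110 years elapsed between them.

110 years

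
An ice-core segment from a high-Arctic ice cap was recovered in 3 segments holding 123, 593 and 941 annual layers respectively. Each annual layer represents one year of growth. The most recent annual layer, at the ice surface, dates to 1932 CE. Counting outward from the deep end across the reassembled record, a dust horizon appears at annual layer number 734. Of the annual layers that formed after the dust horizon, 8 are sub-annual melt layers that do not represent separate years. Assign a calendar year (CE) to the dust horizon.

1017 CE

Total annual layers = 123 + 593 + 941 = 1657.
The dust horizon sits at annual layer 734 from the deep end, so 1657 − 734 = 923 annual layers formed after it.
923 − 8 false = 915 true annual layers after the dust horizon.
The annual layer at the ice surface is 1932 CE, so the dust horizon dates to 1932 − 915 = 1017 CE.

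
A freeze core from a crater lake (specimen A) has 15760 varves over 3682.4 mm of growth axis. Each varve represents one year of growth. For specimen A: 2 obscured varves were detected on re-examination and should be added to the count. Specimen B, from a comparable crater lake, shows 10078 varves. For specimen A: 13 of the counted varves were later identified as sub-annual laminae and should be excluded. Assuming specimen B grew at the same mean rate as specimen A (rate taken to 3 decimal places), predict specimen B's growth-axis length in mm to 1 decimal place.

2358.3 mm

Specimen A: adjusted count: 15760 − 13 + 2 = 15749 varves.
A: Extension rate ≈ 3682.4 / 15749 = 0.234 mm per year.
Length of B = 0.234 × 10078 = 2358.3 mm.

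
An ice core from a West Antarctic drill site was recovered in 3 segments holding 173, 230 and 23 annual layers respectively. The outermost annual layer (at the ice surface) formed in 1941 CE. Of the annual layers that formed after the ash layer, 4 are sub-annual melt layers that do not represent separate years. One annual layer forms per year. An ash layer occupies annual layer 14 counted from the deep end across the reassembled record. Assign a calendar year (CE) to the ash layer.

1533 CE

Total annual layers = 173 + 230 + 23 = 426.
426 − 14 = 412 annual layers lie beyond the ash layer toward the ice surface.
Excluding 4 false annual layers: 412 − 4 = 408.
Counting back 408 years from 1941 CE places the ash layer in 1941 − 408 = 1533 CE.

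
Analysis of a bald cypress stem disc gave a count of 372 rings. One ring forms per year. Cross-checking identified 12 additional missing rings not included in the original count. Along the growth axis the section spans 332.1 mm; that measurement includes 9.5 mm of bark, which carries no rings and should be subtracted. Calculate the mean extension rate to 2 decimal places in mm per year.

Adjusted count: 372 + 12 = 384 rings.
Removing the 9.5 mm offcut leaves 332.1 − 9.5 = 322.6 mm.
Mean rate = 322.6 mm / 384 years ≈ 0.84 mm per year.

0.84 mm per year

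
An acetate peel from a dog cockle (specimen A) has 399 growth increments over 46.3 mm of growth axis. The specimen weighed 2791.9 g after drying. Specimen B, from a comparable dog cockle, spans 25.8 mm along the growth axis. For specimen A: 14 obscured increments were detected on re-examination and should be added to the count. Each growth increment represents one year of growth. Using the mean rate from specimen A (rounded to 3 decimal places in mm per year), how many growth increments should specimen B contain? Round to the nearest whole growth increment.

230 growth increments

Specimen A: correcting the raw count gives 399 + 14 = 413 true growth increments.
A: Extension rate ≈ 46.3 / 413 = 0.112 mm per year.
For B, 25.8 / 0.112 = 230.36 years ≈ 230 growth increments.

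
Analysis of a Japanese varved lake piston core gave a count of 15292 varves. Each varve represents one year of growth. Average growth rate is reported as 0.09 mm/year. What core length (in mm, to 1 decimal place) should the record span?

1376.3 mm

15292 years of growth are recorded.
Predicted length = 0.09 mm/year × 15292 years = 1376.3 mm.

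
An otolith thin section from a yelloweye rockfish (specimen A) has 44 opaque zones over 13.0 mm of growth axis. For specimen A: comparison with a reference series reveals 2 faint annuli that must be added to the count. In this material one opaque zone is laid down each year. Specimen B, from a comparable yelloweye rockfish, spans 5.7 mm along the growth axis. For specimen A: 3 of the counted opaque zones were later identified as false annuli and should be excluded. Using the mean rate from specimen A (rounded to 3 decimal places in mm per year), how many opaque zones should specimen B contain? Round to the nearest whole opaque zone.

19 opaque zones

Specimen A: adjusted count: 44 − 3 + 2 = 43 opaque zones.
A: Extension rate ≈ 13.0 / 43 = 0.302 mm per year.
For B, 5.7 / 0.302 = 18.87 years ≈ 19 opaque zones.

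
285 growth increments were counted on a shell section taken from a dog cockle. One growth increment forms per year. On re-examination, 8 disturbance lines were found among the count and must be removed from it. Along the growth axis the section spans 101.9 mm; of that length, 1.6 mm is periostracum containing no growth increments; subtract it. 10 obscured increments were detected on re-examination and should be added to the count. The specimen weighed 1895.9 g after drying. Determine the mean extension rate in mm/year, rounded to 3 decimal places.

After corrections the count is 285 − 8 + 10 = 287 growth increments.
The growth record spans 101.9 − 1.6 = 100.3 mm.
100.3 mm over 287 years gives 100.3 / 287 ≈ 0.349 mm/year.

0.349 mm/year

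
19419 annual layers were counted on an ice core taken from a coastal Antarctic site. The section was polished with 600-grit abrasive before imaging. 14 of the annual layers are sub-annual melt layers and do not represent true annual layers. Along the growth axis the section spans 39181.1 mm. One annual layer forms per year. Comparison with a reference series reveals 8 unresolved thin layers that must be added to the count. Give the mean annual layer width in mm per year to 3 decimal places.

2.018 mm per year

After corrections the count is 19419 − 14 + 8 = 19413 annual layers.
Extension rate ≈ 39181.1 / 19413 = 2.018 mm per year.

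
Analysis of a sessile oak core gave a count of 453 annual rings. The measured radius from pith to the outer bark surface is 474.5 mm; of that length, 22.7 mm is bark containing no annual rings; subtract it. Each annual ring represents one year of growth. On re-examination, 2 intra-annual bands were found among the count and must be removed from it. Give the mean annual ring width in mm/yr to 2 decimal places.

Correcting the raw count gives 453 − 2 = 451 true annual rings.
The growth record spans 474.5 − 22.7 = 451.8 mm.
Mean rate = 451.8 mm / 451 years ≈ 1.00 mm/yr.

1.00 mm/yr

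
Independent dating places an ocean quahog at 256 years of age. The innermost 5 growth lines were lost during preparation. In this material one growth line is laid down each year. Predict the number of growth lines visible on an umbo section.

At one growth line per year, 256 years correspond to 256 growth lines.
Less the 5 uncaptured growth lines: 256 − 5 = 251.

251 growth lines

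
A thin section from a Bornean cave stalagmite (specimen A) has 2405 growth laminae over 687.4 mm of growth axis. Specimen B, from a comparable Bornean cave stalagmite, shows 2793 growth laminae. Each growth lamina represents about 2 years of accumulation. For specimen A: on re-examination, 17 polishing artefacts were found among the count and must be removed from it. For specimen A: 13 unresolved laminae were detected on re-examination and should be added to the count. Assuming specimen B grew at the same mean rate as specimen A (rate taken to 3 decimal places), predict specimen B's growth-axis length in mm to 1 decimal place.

Specimen A: correcting the raw count gives 2405 − 17 + 13 = 2401 true growth laminae.
Specimen A: 2401 growth laminae at 2 years each span 2401 × 2 = 4802 years.
A: Mean rate = 687.4 mm / 4802 years ≈ 0.143 mm/yr.
Specimen B: at 2 years per growth lamina, 2793 × 2 = 5586 years. For B, 0.143 mm/year × 5586 years = 798.8 mm.

798.8 mm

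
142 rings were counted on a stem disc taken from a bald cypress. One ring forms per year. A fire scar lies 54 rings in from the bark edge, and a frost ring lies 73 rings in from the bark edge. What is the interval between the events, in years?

73 − 54 = 19 rings lie between the two events.
That is 19 years at one ring per year.

19 years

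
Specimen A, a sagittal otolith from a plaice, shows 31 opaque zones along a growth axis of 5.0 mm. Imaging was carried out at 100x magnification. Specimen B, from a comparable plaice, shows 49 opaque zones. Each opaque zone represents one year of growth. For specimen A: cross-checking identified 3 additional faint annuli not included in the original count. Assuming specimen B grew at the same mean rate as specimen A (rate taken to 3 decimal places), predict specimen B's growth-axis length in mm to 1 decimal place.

7.2 mm

Specimen A: correcting the raw count gives 31 + 3 = 34 true opaque zones.
A: 5.0 mm over 34 years gives 5.0 / 34 ≈ 0.147 mm/year.
Length of B = 0.147 × 49 = 7.2 mm.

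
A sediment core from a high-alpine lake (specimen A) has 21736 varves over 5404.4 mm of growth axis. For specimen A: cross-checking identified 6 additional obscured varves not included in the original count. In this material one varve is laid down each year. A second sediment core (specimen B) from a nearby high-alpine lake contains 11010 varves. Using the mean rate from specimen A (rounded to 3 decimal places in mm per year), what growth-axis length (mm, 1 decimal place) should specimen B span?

2741.5 mm

Specimen A: adjusted count: 21736 + 6 = 21742 varves.
A: Extension rate ≈ 5404.4 / 21742 = 0.249 mm/year.
Length of B = 0.249 × 11010 = 2741.5 mm.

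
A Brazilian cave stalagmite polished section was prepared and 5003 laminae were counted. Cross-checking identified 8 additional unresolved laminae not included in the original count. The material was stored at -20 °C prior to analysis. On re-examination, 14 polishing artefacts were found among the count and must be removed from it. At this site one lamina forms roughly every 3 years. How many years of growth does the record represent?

True lamina count = 5003 − 14 + 8 = 4997.
Multiplying by 3 years per lamina: 4997 × 3 = 14991 years.

14991 yr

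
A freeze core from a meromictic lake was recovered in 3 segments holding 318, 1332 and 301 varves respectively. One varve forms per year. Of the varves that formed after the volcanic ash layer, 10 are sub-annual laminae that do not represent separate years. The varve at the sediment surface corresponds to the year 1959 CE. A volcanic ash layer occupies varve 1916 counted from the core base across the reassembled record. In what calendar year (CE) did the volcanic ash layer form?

Total varves = 318 + 1332 + 301 = 1951.
1951 − 1916 = 35 varves lie beyond the volcanic ash layer toward the sediment surface.
Removing the 10 false varves leaves 35 − 10 = 25 true varves beyond the volcanic ash layer.
The varve at the sediment surface is 1959 CE, so the volcanic ash layer dates to 1959 − 25 = 1934 CE.

1934 CE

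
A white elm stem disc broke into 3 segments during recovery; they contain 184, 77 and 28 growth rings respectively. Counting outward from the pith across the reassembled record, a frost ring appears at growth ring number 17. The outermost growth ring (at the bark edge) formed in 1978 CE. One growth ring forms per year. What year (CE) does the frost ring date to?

Total growth rings = 184 + 77 + 28 = 289.
Between growth ring 17 and the bark edge there are 289 − 17 = 272 growth rings.
Counting back 272 years from 1978 CE places the frost ring in 1978 − 272 = 1706 CE.

1706 CE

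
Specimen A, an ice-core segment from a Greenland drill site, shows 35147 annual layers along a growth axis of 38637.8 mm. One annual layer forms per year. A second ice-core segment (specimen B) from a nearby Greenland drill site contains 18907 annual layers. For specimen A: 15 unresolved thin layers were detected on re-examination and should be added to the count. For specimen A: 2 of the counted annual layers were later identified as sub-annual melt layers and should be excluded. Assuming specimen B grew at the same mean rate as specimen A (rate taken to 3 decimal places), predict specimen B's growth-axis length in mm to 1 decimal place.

Specimen A: correcting the raw count gives 35147 − 2 + 15 = 35160 true annual layers.
A: Mean rate = 38637.8 mm / 35160 years ≈ 1.099 mm/year.
For B, 1.099 mm/year × 18907 years = 20778.8 mm.

20778.8 mm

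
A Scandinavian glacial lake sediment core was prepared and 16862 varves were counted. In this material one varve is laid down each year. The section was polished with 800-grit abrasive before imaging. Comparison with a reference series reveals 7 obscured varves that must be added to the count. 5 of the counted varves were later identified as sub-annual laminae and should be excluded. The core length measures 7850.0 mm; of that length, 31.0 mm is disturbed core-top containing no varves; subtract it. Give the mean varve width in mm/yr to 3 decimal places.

Adjusted count: 16862 − 5 + 7 = 16864 varves.
Removing the 31.0 mm offcut leaves 7850.0 − 31.0 = 7819.0 mm.
Extension rate ≈ 7819.0 / 16864 = 0.464 mm/yr.

0.464 mm/yr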